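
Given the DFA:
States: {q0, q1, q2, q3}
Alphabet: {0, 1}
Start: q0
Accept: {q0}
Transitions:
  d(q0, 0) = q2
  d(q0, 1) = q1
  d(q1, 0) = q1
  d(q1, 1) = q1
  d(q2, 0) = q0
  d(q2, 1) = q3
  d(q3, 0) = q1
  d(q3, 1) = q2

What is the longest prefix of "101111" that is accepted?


Run the DFA, marking each prefix where the state is accepting:
  "" -> q0 [accept]
  "1" -> q1 [reject]
  "10" -> q1 [reject]
  "101" -> q1 [reject]
  "1011" -> q1 [reject]
  "10111" -> q1 [reject]
  "101111" -> q1 [reject]

""


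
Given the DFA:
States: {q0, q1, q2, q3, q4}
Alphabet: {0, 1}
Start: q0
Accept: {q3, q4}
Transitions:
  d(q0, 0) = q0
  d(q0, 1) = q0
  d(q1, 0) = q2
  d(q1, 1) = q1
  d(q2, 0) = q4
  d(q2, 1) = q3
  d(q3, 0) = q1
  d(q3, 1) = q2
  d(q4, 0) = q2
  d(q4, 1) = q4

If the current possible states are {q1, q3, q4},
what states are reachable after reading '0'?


Apply transition on '0' from each current state:
  d(q1, 0) = q2
  d(q3, 0) = q1
  d(q4, 0) = q2

{q1, q2}


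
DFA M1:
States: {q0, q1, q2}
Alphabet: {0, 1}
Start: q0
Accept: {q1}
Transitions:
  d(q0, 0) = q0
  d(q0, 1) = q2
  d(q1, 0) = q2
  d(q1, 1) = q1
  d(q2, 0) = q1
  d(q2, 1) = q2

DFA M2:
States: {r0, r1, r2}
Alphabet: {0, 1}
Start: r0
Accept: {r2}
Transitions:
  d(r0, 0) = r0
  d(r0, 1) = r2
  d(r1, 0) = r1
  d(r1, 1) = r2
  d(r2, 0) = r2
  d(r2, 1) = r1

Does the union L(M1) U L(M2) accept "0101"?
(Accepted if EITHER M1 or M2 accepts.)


M1: final=q1 accepted=True
M2: final=r1 accepted=False

Yes, union accepts


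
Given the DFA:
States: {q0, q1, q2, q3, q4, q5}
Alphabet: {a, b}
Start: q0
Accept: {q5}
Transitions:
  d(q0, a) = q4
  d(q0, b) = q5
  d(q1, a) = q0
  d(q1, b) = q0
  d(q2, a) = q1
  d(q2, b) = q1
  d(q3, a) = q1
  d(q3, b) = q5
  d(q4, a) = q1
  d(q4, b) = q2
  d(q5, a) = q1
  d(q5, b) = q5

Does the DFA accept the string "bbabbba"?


Trace: q0 -> q5 -> q5 -> q1 -> q0 -> q5 -> q5 -> q1
Final state: q1
Accept states: {q5}

No, rejected (final state q1 is not an accept state)


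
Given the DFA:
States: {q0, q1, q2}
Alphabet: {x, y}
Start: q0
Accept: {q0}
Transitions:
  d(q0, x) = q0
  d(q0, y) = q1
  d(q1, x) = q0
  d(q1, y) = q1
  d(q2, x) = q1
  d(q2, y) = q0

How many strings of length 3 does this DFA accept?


Enumerating all length-3 strings:
  "xxx" -> q0 [accept]
  "xxy" -> q1 [reject]
  "xyx" -> q0 [accept]
  "xyy" -> q1 [reject]
  "yxx" -> q0 [accept]
  "yxy" -> q1 [reject]
  "yyx" -> q0 [accept]
  "yyy" -> q1 [reject]

4 out of 8


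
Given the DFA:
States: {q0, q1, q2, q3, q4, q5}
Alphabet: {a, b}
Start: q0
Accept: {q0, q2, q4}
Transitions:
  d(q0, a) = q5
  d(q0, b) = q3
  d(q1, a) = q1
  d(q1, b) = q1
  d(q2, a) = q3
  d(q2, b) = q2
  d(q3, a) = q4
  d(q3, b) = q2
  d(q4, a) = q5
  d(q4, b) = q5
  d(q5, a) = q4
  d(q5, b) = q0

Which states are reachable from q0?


BFS from q0:
  layer 0: {q0}
  layer 1: {q3, q5}
  layer 2: {q2, q4}

{q0, q2, q3, q4, q5}


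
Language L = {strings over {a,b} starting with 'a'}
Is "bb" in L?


first symbol = 'b'

No, "bb" is not in L


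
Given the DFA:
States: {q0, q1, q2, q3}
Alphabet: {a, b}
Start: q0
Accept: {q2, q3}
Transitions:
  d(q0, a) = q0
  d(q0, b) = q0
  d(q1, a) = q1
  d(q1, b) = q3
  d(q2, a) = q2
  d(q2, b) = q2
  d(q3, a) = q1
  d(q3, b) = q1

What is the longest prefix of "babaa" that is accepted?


Run the DFA, marking each prefix where the state is accepting:
  "" -> q0 [reject]
  "b" -> q0 [reject]
  "ba" -> q0 [reject]
  "bab" -> q0 [reject]
  "baba" -> q0 [reject]
  "babaa" -> q0 [reject]

No prefix is accepted


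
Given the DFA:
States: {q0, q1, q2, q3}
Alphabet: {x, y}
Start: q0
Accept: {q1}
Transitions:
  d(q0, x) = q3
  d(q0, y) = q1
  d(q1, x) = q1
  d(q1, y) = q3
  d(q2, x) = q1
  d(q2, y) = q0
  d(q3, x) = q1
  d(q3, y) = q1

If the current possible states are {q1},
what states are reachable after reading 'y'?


Apply transition on 'y' from each current state:
  d(q1, y) = q3

{q3}


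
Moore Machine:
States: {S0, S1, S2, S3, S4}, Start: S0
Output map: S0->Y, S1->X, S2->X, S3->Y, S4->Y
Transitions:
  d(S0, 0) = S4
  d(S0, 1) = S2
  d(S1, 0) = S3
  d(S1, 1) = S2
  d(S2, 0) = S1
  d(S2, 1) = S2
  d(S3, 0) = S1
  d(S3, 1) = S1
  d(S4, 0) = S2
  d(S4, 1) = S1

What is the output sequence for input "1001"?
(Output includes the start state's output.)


Start: S0 (output Y)
  --1--> S2 (output X)
  --0--> S1 (output X)
  --0--> S3 (output Y)
  --1--> S1 (output X)

"YXXYX"


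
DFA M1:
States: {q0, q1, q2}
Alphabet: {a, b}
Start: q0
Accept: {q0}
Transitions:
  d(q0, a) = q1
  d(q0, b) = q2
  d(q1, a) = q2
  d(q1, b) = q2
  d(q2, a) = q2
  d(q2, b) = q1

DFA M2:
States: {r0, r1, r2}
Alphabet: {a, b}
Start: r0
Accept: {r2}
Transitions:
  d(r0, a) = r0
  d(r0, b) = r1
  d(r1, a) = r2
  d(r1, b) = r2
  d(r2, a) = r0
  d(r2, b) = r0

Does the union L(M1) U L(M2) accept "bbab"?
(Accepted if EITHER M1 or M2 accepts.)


M1: final=q1 accepted=False
M2: final=r1 accepted=False

No, union rejects (neither accepts)


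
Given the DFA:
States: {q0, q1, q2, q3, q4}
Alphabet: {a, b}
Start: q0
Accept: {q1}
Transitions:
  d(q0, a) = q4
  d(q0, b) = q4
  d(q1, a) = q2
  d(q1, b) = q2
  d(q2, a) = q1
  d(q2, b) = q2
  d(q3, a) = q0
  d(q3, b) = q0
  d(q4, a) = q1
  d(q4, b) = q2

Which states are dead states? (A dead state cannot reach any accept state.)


Forward reachability from each state:
  q0 -> reaches accept state q1 (live)
  q1 -> reaches accept state q1 (live)
  q2 -> reaches accept state q1 (live)
  q3 -> reaches accept state q1 (live)
  q4 -> reaches accept state q1 (live)

None (all states can reach an accept state)


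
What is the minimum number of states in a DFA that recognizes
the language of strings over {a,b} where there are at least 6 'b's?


States: count = 0, 1, ..., 5, and a final '>= 6' state.
Total: 6 + 1 = 7. Accept = '>= 6' state.

7


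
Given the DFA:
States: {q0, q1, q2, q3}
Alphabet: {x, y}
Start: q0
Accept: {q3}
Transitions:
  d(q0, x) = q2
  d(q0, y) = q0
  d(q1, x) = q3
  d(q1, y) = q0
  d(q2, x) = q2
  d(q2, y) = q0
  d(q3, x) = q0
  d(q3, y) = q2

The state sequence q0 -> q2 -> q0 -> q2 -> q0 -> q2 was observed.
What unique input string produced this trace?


Trace back each transition to find the symbol:
  q0 --[x]--> q2
  q2 --[y]--> q0
  q0 --[x]--> q2
  q2 --[y]--> q0
  q0 --[x]--> q2

"xyxyx"


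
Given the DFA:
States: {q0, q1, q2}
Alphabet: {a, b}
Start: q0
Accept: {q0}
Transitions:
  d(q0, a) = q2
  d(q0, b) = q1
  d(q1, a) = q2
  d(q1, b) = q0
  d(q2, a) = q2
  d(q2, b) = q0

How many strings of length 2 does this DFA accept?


Enumerating all length-2 strings:
  "aa" -> q2 [reject]
  "ab" -> q0 [accept]
  "ba" -> q2 [reject]
  "bb" -> q0 [accept]

2 out of 4


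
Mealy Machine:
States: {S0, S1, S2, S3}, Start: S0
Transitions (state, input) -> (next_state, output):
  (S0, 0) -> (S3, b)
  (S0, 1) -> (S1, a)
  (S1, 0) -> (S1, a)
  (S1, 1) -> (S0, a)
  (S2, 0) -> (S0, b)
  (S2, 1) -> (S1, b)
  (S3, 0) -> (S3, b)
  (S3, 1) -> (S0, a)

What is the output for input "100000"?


Step-by-step:
  (S0, 1) -> (S1, a)
  (S1, 0) -> (S1, a)
  (S1, 0) -> (S1, a)
  (S1, 0) -> (S1, a)
  (S1, 0) -> (S1, a)
  (S1, 0) -> (S1, a)

"aaaaaa"


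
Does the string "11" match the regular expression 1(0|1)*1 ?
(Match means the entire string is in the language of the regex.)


|string| = 2; first = '1'; last = '1'

Yes, "11" matches 1(0|1)*1


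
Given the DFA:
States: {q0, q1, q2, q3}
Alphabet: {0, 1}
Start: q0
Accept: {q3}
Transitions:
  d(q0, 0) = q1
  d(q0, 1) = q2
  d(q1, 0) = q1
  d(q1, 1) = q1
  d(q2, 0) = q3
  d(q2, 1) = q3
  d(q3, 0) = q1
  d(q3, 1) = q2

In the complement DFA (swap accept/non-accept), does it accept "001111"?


Trace: q0 -> q1 -> q1 -> q1 -> q1 -> q1 -> q1
Final: q1
Original accept: {q3}
Complement: q1 is not in original accept

Yes, complement accepts (original rejects)


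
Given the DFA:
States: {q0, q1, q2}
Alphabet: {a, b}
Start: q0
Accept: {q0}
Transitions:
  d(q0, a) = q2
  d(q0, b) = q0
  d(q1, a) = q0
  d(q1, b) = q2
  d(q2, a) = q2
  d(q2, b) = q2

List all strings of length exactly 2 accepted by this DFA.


All strings of length 2: 4 total
Accepted: 1

"bb"


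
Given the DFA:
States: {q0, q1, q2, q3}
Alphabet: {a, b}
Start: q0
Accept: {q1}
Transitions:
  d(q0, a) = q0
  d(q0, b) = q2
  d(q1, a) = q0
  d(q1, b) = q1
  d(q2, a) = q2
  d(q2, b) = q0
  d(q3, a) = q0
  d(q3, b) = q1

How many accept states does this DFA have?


Accept states listed: {q1}
Counting: q1(1)

1


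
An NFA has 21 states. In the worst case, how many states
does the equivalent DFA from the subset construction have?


Subset construction: one DFA state per subset of NFA states.
2^21 = 2097152

2097152


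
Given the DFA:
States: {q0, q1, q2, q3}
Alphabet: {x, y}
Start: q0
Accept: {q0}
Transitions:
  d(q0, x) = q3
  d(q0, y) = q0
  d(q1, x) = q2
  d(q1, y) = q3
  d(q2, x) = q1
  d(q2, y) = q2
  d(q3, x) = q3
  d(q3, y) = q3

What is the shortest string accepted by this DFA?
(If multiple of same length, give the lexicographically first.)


BFS by string length (lex-first path to each state shown):
  len 0: q0<-""
Found accept state at length 0.

"" (empty string)


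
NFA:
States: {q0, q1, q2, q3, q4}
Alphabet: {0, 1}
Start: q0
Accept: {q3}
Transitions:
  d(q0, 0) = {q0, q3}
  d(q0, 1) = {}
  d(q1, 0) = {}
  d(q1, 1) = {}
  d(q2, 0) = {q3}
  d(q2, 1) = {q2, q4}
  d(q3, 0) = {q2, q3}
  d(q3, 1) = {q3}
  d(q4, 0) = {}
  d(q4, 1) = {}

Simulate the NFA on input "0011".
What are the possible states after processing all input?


Start: {q0}
  --0--> {q0, q3}
  --0--> {q0, q2, q3}
  --1--> {q2, q3, q4}
  --1--> {q2, q3, q4}

{q2, q3, q4}


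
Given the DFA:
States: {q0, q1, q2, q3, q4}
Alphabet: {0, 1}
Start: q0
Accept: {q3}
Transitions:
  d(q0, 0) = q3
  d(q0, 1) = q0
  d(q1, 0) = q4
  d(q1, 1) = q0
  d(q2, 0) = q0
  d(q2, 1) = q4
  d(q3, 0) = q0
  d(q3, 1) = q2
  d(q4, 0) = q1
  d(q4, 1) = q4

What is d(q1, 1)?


Looking up transition d(q1, 1)

q0


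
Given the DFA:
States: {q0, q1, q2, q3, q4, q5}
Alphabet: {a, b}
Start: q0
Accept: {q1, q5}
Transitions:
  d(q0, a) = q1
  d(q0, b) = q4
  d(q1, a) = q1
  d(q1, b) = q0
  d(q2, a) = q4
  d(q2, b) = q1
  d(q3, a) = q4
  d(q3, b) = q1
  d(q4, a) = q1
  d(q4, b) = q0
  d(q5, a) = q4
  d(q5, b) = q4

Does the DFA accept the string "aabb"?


Trace: q0 -> q1 -> q1 -> q0 -> q4
Final state: q4
Accept states: {q1, q5}

No, rejected (final state q4 is not an accept state)


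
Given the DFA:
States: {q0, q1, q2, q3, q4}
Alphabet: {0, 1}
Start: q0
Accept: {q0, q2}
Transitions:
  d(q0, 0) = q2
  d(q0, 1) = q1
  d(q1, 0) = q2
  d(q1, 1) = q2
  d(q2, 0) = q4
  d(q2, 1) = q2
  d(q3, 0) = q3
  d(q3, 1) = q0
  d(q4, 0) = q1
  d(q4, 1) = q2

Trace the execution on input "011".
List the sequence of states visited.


Input: 011
d(q0, 0) = q2
d(q2, 1) = q2
d(q2, 1) = q2


q0 -> q2 -> q2 -> q2


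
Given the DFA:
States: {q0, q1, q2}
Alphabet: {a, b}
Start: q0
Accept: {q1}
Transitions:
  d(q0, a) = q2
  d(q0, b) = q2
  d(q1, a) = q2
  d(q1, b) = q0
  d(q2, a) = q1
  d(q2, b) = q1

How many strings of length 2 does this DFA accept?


Enumerating all length-2 strings:
  "aa" -> q1 [accept]
  "ab" -> q1 [accept]
  "ba" -> q1 [accept]
  "bb" -> q1 [accept]

4 out of 4


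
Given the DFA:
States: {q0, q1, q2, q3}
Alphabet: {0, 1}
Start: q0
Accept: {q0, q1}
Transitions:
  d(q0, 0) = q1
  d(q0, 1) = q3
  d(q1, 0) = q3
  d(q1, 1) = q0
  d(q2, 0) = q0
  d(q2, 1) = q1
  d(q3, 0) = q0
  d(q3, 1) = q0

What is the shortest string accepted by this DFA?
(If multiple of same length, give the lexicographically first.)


BFS by string length (lex-first path to each state shown):
  len 0: q0<-""
Found accept state at length 0.

"" (empty string)


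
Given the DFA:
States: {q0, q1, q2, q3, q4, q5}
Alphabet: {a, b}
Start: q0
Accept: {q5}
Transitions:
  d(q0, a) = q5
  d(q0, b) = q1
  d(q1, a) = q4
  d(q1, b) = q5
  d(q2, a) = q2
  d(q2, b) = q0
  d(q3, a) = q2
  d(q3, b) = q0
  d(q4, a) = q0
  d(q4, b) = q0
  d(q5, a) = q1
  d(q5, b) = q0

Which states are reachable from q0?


BFS from q0:
  layer 0: {q0}
  layer 1: {q1, q5}
  layer 2: {q4}

{q0, q1, q4, q5}


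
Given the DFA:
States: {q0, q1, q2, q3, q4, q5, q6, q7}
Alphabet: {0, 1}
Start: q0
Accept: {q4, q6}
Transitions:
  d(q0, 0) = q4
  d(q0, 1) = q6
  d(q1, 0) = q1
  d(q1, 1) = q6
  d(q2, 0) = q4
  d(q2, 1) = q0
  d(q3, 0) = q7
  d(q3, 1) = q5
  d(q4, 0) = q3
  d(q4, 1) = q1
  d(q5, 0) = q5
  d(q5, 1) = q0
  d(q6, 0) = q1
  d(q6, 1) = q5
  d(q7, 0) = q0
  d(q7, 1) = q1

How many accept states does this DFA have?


Accept states listed: {q4, q6}
Counting: q4(1) q6(2)

2


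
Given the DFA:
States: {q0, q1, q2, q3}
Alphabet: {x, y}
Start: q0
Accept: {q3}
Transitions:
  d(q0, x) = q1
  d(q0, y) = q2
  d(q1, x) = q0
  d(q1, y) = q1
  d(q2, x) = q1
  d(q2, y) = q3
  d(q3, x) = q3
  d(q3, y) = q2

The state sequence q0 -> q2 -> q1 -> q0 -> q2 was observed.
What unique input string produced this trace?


Trace back each transition to find the symbol:
  q0 --[y]--> q2
  q2 --[x]--> q1
  q1 --[x]--> q0
  q0 --[y]--> q2

"yxxy"


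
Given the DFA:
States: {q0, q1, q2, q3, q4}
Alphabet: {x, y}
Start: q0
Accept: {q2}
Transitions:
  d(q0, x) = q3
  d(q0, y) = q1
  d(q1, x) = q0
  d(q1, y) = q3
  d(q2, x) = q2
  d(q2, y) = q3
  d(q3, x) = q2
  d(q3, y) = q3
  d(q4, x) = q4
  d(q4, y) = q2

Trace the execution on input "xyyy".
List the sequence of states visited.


Input: xyyy
d(q0, x) = q3
d(q3, y) = q3
d(q3, y) = q3
d(q3, y) = q3


q0 -> q3 -> q3 -> q3 -> q3


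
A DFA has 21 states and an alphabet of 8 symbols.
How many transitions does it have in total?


Each state has exactly one transition per symbol.
21 * 8 = 168

168


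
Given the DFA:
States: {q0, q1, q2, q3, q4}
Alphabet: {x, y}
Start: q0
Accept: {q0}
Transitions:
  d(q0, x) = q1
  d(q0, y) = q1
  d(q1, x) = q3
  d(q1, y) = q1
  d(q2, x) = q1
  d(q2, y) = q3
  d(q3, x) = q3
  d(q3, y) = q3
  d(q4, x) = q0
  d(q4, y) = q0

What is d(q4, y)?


Looking up transition d(q4, y)

q0


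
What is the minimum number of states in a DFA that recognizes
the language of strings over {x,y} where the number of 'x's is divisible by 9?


States track (count of 'x') mod 9.
Need 9 states: one per remainder 0..8; accept = remainder 0.

9


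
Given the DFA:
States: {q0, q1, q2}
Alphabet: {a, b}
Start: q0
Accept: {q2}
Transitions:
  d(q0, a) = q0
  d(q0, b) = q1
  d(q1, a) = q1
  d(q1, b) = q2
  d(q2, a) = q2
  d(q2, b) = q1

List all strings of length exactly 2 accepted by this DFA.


All strings of length 2: 4 total
Accepted: 1

"bb"


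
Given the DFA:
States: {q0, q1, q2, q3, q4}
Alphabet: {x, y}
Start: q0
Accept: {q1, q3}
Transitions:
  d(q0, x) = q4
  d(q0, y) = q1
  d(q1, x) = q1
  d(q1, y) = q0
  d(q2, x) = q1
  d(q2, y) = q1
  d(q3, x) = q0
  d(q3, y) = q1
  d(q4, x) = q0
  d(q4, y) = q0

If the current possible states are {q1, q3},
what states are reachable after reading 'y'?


Apply transition on 'y' from each current state:
  d(q1, y) = q0
  d(q3, y) = q1

{q0, q1}


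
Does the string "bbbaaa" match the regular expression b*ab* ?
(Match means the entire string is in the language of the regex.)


|string| = 6; first = 'b'; last = 'a'

No, "bbbaaa" does not match b*ab*


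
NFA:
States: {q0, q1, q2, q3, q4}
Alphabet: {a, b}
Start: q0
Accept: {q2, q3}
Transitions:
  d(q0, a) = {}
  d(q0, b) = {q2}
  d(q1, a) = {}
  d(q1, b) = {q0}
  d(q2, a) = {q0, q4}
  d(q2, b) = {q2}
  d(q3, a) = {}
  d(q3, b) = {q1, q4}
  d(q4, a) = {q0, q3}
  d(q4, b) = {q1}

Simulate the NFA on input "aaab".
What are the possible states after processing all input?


Start: {q0}
  --a--> {}
  --a--> {}
  --a--> {}
  --b--> {}

{} (empty set, no valid transitions)


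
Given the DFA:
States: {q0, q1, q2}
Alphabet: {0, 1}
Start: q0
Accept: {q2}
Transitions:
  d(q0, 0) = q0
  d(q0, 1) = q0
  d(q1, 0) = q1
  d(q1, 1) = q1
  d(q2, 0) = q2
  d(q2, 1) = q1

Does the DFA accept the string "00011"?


Trace: q0 -> q0 -> q0 -> q0 -> q0 -> q0
Final state: q0
Accept states: {q2}

No, rejected (final state q0 is not an accept state)


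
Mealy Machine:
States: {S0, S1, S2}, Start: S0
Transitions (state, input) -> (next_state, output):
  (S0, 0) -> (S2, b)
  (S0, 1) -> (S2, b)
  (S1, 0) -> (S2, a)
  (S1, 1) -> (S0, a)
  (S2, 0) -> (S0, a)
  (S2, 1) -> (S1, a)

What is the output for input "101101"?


Step-by-step:
  (S0, 1) -> (S2, b)
  (S2, 0) -> (S0, a)
  (S0, 1) -> (S2, b)
  (S2, 1) -> (S1, a)
  (S1, 0) -> (S2, a)
  (S2, 1) -> (S1, a)

"babaaa"


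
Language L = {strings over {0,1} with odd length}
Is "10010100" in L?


length = 8; 8 mod 2 = 0

No, "10010100" is not in L


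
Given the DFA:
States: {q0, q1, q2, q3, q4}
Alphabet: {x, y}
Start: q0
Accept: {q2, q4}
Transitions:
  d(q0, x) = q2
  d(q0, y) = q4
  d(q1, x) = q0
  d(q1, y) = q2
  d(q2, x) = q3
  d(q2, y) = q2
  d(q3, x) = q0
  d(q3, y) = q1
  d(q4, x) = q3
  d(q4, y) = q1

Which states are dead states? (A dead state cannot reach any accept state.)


Forward reachability from each state:
  q0 -> reaches accept state q2 (live)
  q1 -> reaches accept state q2 (live)
  q2 -> reaches accept state q2 (live)
  q3 -> reaches accept state q2 (live)
  q4 -> reaches accept state q2 (live)

None (all states can reach an accept state)


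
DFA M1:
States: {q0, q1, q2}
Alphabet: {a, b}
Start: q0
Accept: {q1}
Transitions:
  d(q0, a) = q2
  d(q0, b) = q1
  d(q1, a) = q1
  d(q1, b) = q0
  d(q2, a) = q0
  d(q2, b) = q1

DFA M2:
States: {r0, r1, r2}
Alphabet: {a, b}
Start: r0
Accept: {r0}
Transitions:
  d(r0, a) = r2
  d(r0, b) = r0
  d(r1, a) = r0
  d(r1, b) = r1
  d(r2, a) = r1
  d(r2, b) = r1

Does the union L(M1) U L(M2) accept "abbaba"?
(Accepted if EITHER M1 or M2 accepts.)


M1: final=q1 accepted=True
M2: final=r2 accepted=False

Yes, union accepts


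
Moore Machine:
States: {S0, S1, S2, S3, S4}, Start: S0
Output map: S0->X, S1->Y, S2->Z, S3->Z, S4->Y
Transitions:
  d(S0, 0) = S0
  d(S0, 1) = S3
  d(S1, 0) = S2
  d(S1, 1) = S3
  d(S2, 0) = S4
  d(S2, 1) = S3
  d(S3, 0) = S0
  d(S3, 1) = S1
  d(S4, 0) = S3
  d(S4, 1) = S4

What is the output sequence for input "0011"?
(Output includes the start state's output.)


Start: S0 (output X)
  --0--> S0 (output X)
  --0--> S0 (output X)
  --1--> S3 (output Z)
  --1--> S1 (output Y)

"XXXZY"


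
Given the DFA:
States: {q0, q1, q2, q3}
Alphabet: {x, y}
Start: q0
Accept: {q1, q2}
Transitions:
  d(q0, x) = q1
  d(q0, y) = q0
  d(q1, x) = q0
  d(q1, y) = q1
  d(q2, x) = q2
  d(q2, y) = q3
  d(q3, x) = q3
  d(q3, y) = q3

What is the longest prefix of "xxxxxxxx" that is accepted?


Run the DFA, marking each prefix where the state is accepting:
  "" -> q0 [reject]
  "x" -> q1 [accept]
  "xx" -> q0 [reject]
  "xxx" -> q1 [accept]
  "xxxx" -> q0 [reject]
  "xxxxx" -> q1 [accept]
  "xxxxxx" -> q0 [reject]
  "xxxxxxx" -> q1 [accept]
  "xxxxxxxx" -> q0 [reject]

"xxxxxxx"


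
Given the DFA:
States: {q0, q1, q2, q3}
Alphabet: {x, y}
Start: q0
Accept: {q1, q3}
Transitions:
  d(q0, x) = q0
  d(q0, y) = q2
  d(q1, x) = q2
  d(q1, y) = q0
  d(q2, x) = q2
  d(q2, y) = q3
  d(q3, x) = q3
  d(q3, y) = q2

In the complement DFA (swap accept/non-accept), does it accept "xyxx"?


Trace: q0 -> q0 -> q2 -> q2 -> q2
Final: q2
Original accept: {q1, q3}
Complement: q2 is not in original accept

Yes, complement accepts (original rejects)


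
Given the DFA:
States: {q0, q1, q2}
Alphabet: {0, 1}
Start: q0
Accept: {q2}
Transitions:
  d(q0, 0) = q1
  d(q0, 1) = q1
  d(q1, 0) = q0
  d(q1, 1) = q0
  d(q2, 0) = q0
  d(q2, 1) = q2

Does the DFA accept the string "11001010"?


Trace: q0 -> q1 -> q0 -> q1 -> q0 -> q1 -> q0 -> q1 -> q0
Final state: q0
Accept states: {q2}

No, rejected (final state q0 is not an accept state)


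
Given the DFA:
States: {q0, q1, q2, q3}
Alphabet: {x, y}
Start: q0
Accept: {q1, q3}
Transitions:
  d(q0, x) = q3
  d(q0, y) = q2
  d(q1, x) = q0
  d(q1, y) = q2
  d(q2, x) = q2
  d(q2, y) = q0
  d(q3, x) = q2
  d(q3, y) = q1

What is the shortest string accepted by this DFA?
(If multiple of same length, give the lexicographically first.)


BFS by string length (lex-first path to each state shown):
  len 0: q0<-""
  len 1: q2<-"y", q3<-"x"
Found accept state at length 1.

"x"


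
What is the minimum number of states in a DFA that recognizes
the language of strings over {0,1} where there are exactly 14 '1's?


States: count = 0, 1, ..., 14 (that's 15 states), plus a dead state for count > 14.
Total: 15 + 1 = 16. Accept = count-14 state.

16


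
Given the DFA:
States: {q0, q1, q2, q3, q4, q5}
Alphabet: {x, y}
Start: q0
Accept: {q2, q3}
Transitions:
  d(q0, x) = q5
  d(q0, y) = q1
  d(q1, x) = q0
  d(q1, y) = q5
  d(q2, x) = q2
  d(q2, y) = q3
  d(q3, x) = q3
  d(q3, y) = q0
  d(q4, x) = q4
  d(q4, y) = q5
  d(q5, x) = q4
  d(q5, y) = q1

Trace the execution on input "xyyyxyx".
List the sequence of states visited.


Input: xyyyxyx
d(q0, x) = q5
d(q5, y) = q1
d(q1, y) = q5
d(q5, y) = q1
d(q1, x) = q0
d(q0, y) = q1
d(q1, x) = q0


q0 -> q5 -> q1 -> q5 -> q1 -> q0 -> q1 -> q0


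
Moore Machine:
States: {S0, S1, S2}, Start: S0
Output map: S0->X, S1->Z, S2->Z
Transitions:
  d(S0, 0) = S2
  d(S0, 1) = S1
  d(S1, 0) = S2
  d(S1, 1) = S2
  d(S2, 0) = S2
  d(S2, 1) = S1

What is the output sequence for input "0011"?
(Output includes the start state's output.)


Start: S0 (output X)
  --0--> S2 (output Z)
  --0--> S2 (output Z)
  --1--> S1 (output Z)
  --1--> S2 (output Z)

"XZZZZ"


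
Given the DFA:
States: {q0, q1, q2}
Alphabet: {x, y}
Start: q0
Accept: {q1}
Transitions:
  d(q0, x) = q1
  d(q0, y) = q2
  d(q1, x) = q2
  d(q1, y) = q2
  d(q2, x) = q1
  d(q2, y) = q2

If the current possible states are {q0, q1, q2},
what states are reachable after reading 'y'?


Apply transition on 'y' from each current state:
  d(q0, y) = q2
  d(q1, y) = q2
  d(q2, y) = q2

{q2}


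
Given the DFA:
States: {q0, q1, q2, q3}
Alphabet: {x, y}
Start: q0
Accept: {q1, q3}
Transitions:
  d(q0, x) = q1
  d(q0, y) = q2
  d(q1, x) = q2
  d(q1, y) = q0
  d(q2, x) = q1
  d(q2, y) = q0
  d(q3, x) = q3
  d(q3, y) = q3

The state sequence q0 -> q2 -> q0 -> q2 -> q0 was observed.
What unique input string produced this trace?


Trace back each transition to find the symbol:
  q0 --[y]--> q2
  q2 --[y]--> q0
  q0 --[y]--> q2
  q2 --[y]--> q0

"yyyy"


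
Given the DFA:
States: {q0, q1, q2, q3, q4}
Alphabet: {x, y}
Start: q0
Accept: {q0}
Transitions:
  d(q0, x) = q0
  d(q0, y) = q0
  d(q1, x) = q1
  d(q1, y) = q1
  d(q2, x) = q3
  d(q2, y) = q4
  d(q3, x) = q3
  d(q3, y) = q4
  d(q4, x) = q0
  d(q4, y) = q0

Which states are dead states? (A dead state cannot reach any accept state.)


Forward reachability from each state:
  q0 -> reaches accept state q0 (live)
  q1 -> reaches {q1}, no accept state (dead)
  q2 -> reaches accept state q0 (live)
  q3 -> reaches accept state q0 (live)
  q4 -> reaches accept state q0 (live)

{q1}


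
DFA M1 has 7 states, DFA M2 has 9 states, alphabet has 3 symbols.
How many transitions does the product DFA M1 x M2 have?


Product DFA has 7 * 9 = 63 states.
Each has 3 transitions: 63 * 3 = 189

189


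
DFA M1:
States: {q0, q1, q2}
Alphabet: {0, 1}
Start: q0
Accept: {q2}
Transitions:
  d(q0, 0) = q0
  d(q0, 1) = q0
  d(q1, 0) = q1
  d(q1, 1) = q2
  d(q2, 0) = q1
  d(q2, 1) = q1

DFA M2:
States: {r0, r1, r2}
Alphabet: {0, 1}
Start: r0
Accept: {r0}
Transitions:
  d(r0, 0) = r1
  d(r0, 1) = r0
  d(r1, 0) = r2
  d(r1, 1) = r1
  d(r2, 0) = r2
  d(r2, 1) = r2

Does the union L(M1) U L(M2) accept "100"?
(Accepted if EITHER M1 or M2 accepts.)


M1: final=q0 accepted=False
M2: final=r2 accepted=False

No, union rejects (neither accepts)


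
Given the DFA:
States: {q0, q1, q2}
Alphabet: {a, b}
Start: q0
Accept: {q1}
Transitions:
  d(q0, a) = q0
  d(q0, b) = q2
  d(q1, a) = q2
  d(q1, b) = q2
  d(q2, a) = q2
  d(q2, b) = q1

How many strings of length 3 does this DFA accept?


Enumerating all length-3 strings:
  "aaa" -> q0 [reject]
  "aab" -> q2 [reject]
  "aba" -> q2 [reject]
  "abb" -> q1 [accept]
  "baa" -> q2 [reject]
  "bab" -> q1 [accept]
  "bba" -> q2 [reject]
  "bbb" -> q2 [reject]

2 out of 8


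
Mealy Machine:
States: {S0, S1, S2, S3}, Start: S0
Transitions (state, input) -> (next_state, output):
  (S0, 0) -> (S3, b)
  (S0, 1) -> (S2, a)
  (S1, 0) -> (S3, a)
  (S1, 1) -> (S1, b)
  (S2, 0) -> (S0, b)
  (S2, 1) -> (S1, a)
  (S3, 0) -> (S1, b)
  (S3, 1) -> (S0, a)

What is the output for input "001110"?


Step-by-step:
  (S0, 0) -> (S3, b)
  (S3, 0) -> (S1, b)
  (S1, 1) -> (S1, b)
  (S1, 1) -> (S1, b)
  (S1, 1) -> (S1, b)
  (S1, 0) -> (S3, a)

"bbbbba"


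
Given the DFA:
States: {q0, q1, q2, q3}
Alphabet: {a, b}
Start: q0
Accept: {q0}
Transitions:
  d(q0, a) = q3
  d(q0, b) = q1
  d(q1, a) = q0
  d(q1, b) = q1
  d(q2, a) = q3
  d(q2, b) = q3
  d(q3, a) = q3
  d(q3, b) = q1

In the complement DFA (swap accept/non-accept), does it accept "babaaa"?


Trace: q0 -> q1 -> q0 -> q1 -> q0 -> q3 -> q3
Final: q3
Original accept: {q0}
Complement: q3 is not in original accept

Yes, complement accepts (original rejects)


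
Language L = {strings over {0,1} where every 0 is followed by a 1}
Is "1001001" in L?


'00' present: True; ends with '0': False

No, "1001001" is not in L


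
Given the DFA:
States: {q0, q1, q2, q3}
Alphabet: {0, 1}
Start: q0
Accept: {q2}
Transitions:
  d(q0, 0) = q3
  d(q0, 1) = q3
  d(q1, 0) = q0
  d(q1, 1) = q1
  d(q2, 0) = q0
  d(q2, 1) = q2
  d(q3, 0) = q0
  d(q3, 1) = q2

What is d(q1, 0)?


Looking up transition d(q1, 0)

q0


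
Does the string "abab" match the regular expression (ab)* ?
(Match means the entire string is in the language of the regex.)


|string| = 4; first = 'a'; last = 'b'

Yes, "abab" matches (ab)*


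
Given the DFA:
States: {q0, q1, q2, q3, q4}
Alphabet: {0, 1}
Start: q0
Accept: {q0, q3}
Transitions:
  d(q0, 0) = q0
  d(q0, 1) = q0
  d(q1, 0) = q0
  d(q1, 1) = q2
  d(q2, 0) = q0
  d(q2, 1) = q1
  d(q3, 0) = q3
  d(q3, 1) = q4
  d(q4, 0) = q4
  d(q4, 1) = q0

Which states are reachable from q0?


BFS from q0:
  layer 0: {q0}

{q0}


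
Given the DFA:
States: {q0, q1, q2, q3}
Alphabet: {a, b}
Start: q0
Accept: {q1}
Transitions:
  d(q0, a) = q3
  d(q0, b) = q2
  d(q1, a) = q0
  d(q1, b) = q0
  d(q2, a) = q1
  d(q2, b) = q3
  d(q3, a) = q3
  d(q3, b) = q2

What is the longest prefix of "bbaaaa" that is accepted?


Run the DFA, marking each prefix where the state is accepting:
  "" -> q0 [reject]
  "b" -> q2 [reject]
  "bb" -> q3 [reject]
  "bba" -> q3 [reject]
  "bbaa" -> q3 [reject]
  "bbaaa" -> q3 [reject]
  "bbaaaa" -> q3 [reject]

No prefix is accepted


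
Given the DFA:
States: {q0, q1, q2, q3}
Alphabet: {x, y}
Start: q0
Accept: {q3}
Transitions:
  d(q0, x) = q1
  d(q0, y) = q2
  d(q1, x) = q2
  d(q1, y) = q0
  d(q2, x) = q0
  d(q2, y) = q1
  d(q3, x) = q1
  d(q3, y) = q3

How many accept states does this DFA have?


Accept states listed: {q3}
Counting: q3(1)

1


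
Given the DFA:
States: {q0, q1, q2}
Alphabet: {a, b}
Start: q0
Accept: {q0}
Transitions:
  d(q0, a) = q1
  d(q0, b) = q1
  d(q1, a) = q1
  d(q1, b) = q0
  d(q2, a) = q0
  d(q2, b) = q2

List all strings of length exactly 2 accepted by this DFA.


All strings of length 2: 4 total
Accepted: 2

"ab", "bb"


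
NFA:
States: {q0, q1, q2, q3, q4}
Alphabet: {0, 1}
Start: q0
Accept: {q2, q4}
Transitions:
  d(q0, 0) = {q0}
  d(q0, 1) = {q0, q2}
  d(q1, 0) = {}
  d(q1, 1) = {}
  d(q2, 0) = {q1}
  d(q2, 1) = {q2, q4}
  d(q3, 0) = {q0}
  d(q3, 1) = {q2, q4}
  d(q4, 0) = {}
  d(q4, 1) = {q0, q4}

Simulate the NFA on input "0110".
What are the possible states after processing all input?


Start: {q0}
  --0--> {q0}
  --1--> {q0, q2}
  --1--> {q0, q2, q4}
  --0--> {q0, q1}

{q0, q1}


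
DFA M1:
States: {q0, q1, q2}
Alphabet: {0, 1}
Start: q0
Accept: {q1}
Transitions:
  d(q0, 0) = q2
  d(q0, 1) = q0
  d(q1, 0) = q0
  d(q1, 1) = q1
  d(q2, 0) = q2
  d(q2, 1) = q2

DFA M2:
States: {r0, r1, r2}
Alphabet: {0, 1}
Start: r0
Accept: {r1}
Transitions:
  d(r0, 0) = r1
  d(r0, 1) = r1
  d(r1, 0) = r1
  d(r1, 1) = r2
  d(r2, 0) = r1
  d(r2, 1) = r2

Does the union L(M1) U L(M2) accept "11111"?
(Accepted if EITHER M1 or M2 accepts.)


M1: final=q0 accepted=False
M2: final=r2 accepted=False

No, union rejects (neither accepts)


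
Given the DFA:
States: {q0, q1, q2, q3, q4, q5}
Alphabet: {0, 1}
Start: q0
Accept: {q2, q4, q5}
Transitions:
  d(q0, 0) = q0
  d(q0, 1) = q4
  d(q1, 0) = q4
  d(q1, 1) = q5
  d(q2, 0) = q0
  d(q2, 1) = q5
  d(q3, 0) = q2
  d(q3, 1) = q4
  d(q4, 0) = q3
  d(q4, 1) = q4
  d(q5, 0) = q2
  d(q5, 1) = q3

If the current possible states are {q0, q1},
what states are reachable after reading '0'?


Apply transition on '0' from each current state:
  d(q0, 0) = q0
  d(q1, 0) = q4

{q0, q4}


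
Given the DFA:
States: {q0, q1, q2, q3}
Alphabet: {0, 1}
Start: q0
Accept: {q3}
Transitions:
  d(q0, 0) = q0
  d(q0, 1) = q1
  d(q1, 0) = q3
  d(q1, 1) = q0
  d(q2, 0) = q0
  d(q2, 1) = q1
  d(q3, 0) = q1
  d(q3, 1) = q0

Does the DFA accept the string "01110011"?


Trace: q0 -> q0 -> q1 -> q0 -> q1 -> q3 -> q1 -> q0 -> q1
Final state: q1
Accept states: {q3}

No, rejected (final state q1 is not an accept state)


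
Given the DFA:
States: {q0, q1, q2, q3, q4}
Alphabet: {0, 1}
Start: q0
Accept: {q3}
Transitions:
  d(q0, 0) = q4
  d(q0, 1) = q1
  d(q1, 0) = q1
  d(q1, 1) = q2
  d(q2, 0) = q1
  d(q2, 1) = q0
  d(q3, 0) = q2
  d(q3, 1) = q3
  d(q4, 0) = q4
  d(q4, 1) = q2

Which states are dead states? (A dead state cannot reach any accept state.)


Forward reachability from each state:
  q0 -> reaches {q0, q1, q2, q4}, no accept state (dead)
  q1 -> reaches {q0, q1, q2, q4}, no accept state (dead)
  q2 -> reaches {q0, q1, q2, q4}, no accept state (dead)
  q3 -> reaches accept state q3 (live)
  q4 -> reaches {q0, q1, q2, q4}, no accept state (dead)

{q0, q1, q2, q4}


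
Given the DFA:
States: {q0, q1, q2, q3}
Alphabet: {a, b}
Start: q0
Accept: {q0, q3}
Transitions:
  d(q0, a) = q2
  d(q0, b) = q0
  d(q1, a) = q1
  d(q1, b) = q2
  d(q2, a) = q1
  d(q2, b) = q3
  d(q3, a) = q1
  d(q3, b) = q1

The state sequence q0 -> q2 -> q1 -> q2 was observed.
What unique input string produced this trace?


Trace back each transition to find the symbol:
  q0 --[a]--> q2
  q2 --[a]--> q1
  q1 --[b]--> q2

"aab"


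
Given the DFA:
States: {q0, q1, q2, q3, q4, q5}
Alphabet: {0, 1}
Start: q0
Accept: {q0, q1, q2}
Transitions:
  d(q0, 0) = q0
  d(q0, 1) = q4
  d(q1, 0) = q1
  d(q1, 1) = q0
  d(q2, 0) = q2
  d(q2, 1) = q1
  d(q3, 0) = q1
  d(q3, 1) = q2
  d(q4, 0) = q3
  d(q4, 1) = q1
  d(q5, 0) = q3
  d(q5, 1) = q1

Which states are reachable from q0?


BFS from q0:
  layer 0: {q0}
  layer 1: {q4}
  layer 2: {q1, q3}
  layer 3: {q2}

{q0, q1, q2, q3, q4}


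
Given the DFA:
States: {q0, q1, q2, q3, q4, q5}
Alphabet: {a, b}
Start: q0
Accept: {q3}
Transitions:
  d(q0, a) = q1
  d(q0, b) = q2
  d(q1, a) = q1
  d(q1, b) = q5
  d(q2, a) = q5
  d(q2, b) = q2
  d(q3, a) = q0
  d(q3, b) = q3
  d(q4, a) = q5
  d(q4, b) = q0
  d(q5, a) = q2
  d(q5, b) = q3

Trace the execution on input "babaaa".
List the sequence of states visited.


Input: babaaa
d(q0, b) = q2
d(q2, a) = q5
d(q5, b) = q3
d(q3, a) = q0
d(q0, a) = q1
d(q1, a) = q1


q0 -> q2 -> q5 -> q3 -> q0 -> q1 -> q1


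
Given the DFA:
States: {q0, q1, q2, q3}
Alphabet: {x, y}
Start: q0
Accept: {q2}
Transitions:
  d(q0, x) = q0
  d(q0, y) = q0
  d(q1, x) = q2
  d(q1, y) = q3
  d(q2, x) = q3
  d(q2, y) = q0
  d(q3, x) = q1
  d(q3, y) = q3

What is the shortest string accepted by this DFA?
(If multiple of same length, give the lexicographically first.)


BFS by string length (lex-first path to each state shown):
  len 0: q0<-""
  len 1: q0<-"x"
  len 2: q0<-"xx"
  len 3: q0<-"xxx"
  len 4: q0<-"xxxx"
  len 5: q0<-"xxxxx"
  len 6: q0<-"xxxxxx"
  len 7: q0<-"xxxxxxx"
  len 8: q0<-"xxxxxxxx"

No string accepted (empty language)


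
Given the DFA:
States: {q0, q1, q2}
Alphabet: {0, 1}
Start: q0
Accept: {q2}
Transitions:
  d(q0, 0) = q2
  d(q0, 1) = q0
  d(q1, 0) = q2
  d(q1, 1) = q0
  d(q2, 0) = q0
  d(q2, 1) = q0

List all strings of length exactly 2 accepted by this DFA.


All strings of length 2: 4 total
Accepted: 1

"10"


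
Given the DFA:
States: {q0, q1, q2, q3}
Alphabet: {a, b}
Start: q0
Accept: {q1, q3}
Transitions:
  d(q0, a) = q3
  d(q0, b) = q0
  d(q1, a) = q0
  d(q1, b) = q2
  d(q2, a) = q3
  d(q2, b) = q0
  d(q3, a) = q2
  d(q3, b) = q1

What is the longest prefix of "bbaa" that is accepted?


Run the DFA, marking each prefix where the state is accepting:
  "" -> q0 [reject]
  "b" -> q0 [reject]
  "bb" -> q0 [reject]
  "bba" -> q3 [accept]
  "bbaa" -> q2 [reject]

"bba"


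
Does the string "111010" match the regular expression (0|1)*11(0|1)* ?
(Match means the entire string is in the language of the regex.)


|string| = 6; first = '1'; last = '0'

Yes, "111010" matches (0|1)*11(0|1)*


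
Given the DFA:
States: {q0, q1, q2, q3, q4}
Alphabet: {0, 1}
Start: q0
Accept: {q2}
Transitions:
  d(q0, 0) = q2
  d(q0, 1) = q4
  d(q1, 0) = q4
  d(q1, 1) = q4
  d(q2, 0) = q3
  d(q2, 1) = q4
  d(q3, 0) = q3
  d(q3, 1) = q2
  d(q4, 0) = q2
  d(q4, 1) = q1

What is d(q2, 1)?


Looking up transition d(q2, 1)

q4


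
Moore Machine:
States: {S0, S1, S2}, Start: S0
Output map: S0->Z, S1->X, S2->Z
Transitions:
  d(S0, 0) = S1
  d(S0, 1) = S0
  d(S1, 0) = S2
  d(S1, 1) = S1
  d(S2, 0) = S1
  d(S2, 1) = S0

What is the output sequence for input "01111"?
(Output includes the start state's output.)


Start: S0 (output Z)
  --0--> S1 (output X)
  --1--> S1 (output X)
  --1--> S1 (output X)
  --1--> S1 (output X)
  --1--> S1 (output X)

"ZXXXXX"


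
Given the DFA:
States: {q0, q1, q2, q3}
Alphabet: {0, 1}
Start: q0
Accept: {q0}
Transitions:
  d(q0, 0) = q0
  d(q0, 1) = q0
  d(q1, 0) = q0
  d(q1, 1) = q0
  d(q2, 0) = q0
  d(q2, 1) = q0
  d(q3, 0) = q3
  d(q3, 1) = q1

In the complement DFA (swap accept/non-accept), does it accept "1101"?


Trace: q0 -> q0 -> q0 -> q0 -> q0
Final: q0
Original accept: {q0}
Complement: q0 is in original accept

No, complement rejects (original accepts)


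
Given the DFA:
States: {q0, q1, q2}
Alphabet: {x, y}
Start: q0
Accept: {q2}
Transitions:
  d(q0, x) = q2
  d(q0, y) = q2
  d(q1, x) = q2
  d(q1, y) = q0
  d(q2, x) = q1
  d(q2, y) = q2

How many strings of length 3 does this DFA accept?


Enumerating all length-3 strings:
  "xxx" -> q2 [accept]
  "xxy" -> q0 [reject]
  "xyx" -> q1 [reject]
  "xyy" -> q2 [accept]
  "yxx" -> q2 [accept]
  "yxy" -> q0 [reject]
  "yyx" -> q1 [reject]
  "yyy" -> q2 [accept]

4 out of 8


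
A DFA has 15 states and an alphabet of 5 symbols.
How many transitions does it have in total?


Each state has exactly one transition per symbol.
15 * 5 = 75

75


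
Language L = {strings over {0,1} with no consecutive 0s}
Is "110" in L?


'00' does not occur

Yes, "110" is in L


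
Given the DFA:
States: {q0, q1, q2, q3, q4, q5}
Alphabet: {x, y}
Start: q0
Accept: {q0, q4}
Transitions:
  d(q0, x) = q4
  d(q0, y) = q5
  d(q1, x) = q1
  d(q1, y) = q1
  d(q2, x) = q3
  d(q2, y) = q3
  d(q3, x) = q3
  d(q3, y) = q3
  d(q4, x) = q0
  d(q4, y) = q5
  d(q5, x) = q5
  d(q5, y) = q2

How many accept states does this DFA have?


Accept states listed: {q0, q4}
Counting: q0(1) q4(2)

2


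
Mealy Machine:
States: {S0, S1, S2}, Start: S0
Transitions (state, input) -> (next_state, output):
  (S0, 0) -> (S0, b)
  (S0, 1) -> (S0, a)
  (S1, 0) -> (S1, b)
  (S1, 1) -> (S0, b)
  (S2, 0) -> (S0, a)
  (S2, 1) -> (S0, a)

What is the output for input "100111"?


Step-by-step:
  (S0, 1) -> (S0, a)
  (S0, 0) -> (S0, b)
  (S0, 0) -> (S0, b)
  (S0, 1) -> (S0, a)
  (S0, 1) -> (S0, a)
  (S0, 1) -> (S0, a)

"abbaaa"


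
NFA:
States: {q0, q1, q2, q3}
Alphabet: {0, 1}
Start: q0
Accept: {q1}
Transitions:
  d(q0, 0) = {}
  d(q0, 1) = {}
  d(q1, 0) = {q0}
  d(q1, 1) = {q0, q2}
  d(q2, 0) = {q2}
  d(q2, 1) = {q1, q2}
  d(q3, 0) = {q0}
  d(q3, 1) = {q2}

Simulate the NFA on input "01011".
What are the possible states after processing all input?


Start: {q0}
  --0--> {}
  --1--> {}
  --0--> {}
  --1--> {}
  --1--> {}

{} (empty set, no valid transitions)


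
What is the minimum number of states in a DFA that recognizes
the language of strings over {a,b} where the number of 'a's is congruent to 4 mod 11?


States track (count of 'a') mod 11.
Need 11 states: one per remainder 0..10; accept = remainder 4.

11


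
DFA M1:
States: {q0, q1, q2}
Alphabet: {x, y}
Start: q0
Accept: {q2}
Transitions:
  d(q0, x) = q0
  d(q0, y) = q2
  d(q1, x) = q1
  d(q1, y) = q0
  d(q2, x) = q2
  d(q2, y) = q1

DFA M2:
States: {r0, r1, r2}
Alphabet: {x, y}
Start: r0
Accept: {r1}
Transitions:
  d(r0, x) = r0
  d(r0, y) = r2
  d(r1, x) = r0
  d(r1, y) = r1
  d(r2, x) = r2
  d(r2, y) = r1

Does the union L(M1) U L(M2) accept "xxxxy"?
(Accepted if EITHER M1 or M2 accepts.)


M1: final=q2 accepted=True
M2: final=r2 accepted=False

Yes, union accepts


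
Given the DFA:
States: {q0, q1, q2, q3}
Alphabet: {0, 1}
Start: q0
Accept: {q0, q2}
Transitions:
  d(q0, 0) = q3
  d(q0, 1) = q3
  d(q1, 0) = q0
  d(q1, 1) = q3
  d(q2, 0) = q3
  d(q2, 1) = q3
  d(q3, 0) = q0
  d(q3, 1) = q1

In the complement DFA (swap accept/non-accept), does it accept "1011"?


Trace: q0 -> q3 -> q0 -> q3 -> q1
Final: q1
Original accept: {q0, q2}
Complement: q1 is not in original accept

Yes, complement accepts (original rejects)


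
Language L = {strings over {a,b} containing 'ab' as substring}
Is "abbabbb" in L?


'ab' occurs at index 0

Yes, "abbabbb" is in L


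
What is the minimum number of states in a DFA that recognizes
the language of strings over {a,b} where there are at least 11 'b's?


States: count = 0, 1, ..., 10, and a final '>= 11' state.
Total: 11 + 1 = 12. Accept = '>= 11' state.

12


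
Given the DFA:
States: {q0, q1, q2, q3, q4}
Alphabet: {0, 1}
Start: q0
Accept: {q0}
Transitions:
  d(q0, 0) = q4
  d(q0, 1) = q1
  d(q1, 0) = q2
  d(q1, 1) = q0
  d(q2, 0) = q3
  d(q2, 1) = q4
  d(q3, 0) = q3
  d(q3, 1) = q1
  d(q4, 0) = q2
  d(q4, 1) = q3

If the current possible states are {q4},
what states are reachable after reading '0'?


Apply transition on '0' from each current state:
  d(q4, 0) = q2

{q2}


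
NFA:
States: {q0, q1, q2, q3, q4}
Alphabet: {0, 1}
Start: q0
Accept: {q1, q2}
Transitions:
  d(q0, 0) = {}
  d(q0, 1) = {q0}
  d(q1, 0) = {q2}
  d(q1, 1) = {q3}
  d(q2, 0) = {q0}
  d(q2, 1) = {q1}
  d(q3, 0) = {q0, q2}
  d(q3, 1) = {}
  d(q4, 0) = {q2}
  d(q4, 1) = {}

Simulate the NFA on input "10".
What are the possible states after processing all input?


Start: {q0}
  --1--> {q0}
  --0--> {}

{} (empty set, no valid transitions)


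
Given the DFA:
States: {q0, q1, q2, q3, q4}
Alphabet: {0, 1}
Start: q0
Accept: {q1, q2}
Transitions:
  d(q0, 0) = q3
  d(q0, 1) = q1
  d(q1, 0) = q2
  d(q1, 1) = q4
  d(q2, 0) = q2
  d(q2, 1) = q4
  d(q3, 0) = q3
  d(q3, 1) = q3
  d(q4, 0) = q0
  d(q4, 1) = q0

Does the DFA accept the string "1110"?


Trace: q0 -> q1 -> q4 -> q0 -> q3
Final state: q3
Accept states: {q1, q2}

No, rejected (final state q3 is not an accept state)


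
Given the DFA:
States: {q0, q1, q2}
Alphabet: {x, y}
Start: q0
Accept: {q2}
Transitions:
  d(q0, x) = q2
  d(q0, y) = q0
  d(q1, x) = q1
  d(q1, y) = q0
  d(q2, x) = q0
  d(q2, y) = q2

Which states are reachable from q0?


BFS from q0:
  layer 0: {q0}
  layer 1: {q2}

{q0, q2}


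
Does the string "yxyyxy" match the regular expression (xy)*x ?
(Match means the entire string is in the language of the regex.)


|string| = 6; first = 'y'; last = 'y'

No, "yxyyxy" does not match (xy)*x


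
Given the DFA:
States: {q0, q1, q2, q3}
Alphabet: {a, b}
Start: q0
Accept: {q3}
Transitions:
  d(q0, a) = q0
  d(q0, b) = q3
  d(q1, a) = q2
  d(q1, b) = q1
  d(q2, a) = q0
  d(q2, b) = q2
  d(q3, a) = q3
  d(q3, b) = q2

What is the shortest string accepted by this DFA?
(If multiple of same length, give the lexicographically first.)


BFS by string length (lex-first path to each state shown):
  len 0: q0<-""
  len 1: q0<-"a", q3<-"b"
Found accept state at length 1.

"b"
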